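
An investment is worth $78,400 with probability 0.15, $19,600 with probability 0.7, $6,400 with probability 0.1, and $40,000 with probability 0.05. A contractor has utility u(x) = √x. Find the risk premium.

E[u] = 0.15·√78400 + 0.7·√19600 + 0.1·√6400 + 0.05·√40000 = 0.15·280 + 0.7·140 + 0.1·80 + 0.05·200 = 158
CE = (158)² = 24964
Risk premium = EV − CE = 28120 − 24964 = 3156

$3,156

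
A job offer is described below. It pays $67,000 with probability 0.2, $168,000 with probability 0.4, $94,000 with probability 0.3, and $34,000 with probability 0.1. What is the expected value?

$112,200

EV = 0.2 × 67000 + 0.4 × 168000 + 0.3 × 94000 + 0.1 × 34000 = 13400 + 67200 + 28200 + 3400 = 112200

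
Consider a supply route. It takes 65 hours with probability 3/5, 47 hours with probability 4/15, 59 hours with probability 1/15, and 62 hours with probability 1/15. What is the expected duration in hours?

EV = 3/5 × 65 + 4/15 × 47 + 1/15 × 59 + 1/15 × 62 = 39 + 12.5333 + 3.9333 + 4.1333 = 59.6

59.6 hours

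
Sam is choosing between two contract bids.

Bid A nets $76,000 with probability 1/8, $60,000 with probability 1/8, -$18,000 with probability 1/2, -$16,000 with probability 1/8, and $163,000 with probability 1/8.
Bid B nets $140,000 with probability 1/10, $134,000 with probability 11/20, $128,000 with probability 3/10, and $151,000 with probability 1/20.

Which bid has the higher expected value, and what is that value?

Bid B ($133,650)

Bid A = 1/8 × 76000 + 1/8 × 60000 + 1/2 × (-18000) + 1/8 × (-16000) + 1/8 × 163000 = 9500 + 7500 − 9000 − 2000 + 20375 = 26375
Bid B = 1/10 × 140000 + 11/20 × 134000 + 3/10 × 128000 + 1/20 × 151000 = 14000 + 73700 + 38400 + 7550 = 133650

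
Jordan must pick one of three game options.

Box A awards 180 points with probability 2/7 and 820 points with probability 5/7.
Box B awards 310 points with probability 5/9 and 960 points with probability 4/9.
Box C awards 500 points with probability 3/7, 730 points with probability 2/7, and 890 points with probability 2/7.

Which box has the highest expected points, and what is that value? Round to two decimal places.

Box A = 2/7 × 180 + 5/7 × 820 = 51.4286 + 585.7143 = 637.1429
Box B = 5/9 × 310 + 4/9 × 960 = 172.2222 + 426.6667 = 598.8889
Box C = 3/7 × 500 + 2/7 × 730 + 2/7 × 890 = 214.2857 + 208.5714 + 254.2857 = 677.1429

Box C (677.14 points)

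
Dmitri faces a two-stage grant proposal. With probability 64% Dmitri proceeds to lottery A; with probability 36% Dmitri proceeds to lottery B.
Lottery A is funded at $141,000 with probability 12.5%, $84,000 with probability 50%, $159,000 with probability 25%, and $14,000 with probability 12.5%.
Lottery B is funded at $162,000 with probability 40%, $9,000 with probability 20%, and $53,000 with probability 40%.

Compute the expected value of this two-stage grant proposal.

EV(A) = 0.125 × 141000 + 0.5 × 84000 + 0.25 × 159000 + 0.125 × 14000 = 17625 + 42000 + 39750 + 1750 = 101125
EV(B) = 0.4 × 162000 + 0.2 × 9000 + 0.4 × 53000 = 64800 + 1800 + 21200 = 87800
Overall = 0.64 × 101125 + 0.36 × 87800 = 64720 + 31608 = 96328

$96,328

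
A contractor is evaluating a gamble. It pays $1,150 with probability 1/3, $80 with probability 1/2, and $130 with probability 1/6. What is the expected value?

$445

EV = 1/3 × 1150 + 1/2 × 80 + 1/6 × 130 = 383.3333 + 40 + 21.6667 = 445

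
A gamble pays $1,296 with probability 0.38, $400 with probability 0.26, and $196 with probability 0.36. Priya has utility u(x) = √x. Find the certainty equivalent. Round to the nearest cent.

E[u] = 0.38·√1296 + 0.26·√400 + 0.36·√196 = 0.38·36 + 0.26·20 + 0.36·14 = 23.92
CE = (23.92)² = 572.1664

$572.17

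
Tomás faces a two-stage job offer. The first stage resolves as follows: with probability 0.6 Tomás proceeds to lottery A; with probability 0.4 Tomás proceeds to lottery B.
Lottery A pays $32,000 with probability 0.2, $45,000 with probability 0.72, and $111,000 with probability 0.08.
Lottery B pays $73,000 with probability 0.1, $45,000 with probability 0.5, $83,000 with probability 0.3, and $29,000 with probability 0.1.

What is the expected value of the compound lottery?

EV(A) = 0.2 × 32000 + 0.72 × 45000 + 0.08 × 111000 = 6400 + 32400 + 8880 = 47680
EV(B) = 0.1 × 73000 + 0.5 × 45000 + 0.3 × 83000 + 0.1 × 29000 = 7300 + 22500 + 24900 + 2900 = 57600
Overall = 0.6 × 47680 + 0.4 × 57600 = 28608 + 23040 = 51648

$51,648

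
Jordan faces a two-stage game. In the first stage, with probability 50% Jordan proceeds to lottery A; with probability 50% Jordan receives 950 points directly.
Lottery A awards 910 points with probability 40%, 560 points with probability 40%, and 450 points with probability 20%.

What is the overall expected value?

814 points

EV(A) = 0.4 × 910 + 0.4 × 560 + 0.2 × 450 = 364 + 224 + 90 = 678
Branch B: 950 (certain)
Overall = 0.5 × 678 + 0.5 × 950 = 339 + 475 = 814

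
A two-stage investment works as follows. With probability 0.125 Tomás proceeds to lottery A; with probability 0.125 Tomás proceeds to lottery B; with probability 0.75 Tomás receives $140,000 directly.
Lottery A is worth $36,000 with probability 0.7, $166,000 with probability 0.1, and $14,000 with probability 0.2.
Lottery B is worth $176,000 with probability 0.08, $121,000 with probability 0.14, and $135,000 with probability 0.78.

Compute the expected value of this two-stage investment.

$127,615

EV(A) = 0.7 × 36000 + 0.1 × 166000 + 0.2 × 14000 = 25200 + 16600 + 2800 = 44600
EV(B) = 0.08 × 176000 + 0.14 × 121000 + 0.78 × 135000 = 14080 + 16940 + 105300 = 136320
Branch C: 140000 (certain)
Overall = 0.125 × 44600 + 0.125 × 136320 + 0.75 × 140000 = 5575 + 17040 + 105000 = 127615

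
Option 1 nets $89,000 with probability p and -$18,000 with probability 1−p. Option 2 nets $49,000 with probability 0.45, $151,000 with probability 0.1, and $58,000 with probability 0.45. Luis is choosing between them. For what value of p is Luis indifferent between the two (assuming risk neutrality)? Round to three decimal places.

p = 0.759

EV(Option 2) = 0.45 × 49000 + 0.1 × 151000 + 0.45 × 58000 = 22050 + 15100 + 26100 = 63250
p·89000 + (1−p)·(-18000) = 63250
107000p − 18000 = 63250
p = (63250 + 18000) / 107000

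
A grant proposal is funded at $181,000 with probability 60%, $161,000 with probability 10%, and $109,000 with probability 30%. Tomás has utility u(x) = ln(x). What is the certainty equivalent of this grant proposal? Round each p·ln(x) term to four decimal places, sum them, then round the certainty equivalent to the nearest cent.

$153,645.00

E[u] = 0.6·ln(181000) + 0.1·ln(161000) + 0.3·ln(109000) = 7.2638 + 1.1989 + 3.4797 = 11.9424
CE = e^11.9424 ≈ 153645.00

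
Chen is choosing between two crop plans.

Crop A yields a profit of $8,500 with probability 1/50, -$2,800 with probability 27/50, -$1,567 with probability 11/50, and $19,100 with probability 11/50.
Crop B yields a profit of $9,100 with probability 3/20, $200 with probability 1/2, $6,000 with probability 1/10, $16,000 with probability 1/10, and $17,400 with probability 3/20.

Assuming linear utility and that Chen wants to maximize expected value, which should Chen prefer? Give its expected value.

Crop B ($6,275)

Crop A = 1/50 × 8500 + 27/50 × (-2800) + 11/50 × (-1567) + 11/50 × 19100 = 170 − 1512 − 344.74 + 4202 = 2515.26
Crop B = 3/20 × 9100 + 1/2 × 200 + 1/10 × 6000 + 1/10 × 16000 + 3/20 × 17400 = 1365 + 100 + 600 + 1600 + 2610 = 6275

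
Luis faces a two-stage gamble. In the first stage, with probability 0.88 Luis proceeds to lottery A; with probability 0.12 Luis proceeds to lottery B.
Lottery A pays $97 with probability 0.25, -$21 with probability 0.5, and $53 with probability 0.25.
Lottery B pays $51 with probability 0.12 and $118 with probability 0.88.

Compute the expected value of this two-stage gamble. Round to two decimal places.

$36.96

EV(A) = 0.25 × 97 + 0.5 × (-21) + 0.25 × 53 = 24.25 − 10.5 + 13.25 = 27
EV(B) = 0.12 × 51 + 0.88 × 118 = 6.12 + 103.84 = 109.96
Overall = 0.88 × 27 + 0.12 × 109.96 = 23.76 + 13.1952 = 36.9552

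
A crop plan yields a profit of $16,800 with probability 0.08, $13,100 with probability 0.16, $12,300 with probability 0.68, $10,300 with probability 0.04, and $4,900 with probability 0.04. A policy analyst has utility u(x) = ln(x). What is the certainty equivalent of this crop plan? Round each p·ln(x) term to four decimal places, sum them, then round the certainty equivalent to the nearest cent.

E[u] = 0.08·ln(16800) + 0.16·ln(13100) + 0.68·ln(12300) + 0.04·ln(10300) + 0.04·ln(4900) = 0.7783 + 1.5169 + 6.4038 + 0.3696 + 0.3399 = 9.4085
CE = e^9.4085 ≈ 12191.57

$12,191.57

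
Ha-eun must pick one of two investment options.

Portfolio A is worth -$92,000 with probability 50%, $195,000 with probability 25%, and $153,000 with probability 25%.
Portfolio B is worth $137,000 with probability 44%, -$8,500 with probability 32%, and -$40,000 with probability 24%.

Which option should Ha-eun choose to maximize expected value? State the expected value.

Portfolio A = 0.5 × (-92000) + 0.25 × 195000 + 0.25 × 153000 = -46000 + 48750 + 38250 = 41000
Portfolio B = 0.44 × 137000 + 0.32 × (-8500) + 0.24 × (-40000) = 60280 − 2720 − 9600 = 47960

Portfolio B ($47,960)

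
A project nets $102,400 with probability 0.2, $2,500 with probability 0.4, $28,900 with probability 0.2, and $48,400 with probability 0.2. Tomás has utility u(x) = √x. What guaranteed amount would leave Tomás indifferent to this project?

$26,244

E[u] = 0.2·√102400 + 0.4·√2500 + 0.2·√28900 + 0.2·√48400 = 0.2·320 + 0.4·50 + 0.2·170 + 0.2·220 = 162
CE = (162)² = 26244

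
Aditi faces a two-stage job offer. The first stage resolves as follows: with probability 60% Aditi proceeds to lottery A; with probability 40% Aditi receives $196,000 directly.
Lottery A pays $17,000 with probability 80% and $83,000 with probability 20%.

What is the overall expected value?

EV(A) = 0.8 × 17000 + 0.2 × 83000 = 13600 + 16600 = 30200
Branch B: 196000 (certain)
Overall = 0.6 × 30200 + 0.4 × 196000 = 18120 + 78400 = 96520

$96,520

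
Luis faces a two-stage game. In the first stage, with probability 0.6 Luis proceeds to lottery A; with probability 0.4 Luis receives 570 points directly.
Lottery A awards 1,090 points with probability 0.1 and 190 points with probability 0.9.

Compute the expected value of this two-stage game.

EV(A) = 0.1 × 1090 + 0.9 × 190 = 109 + 171 = 280
Branch B: 570 (certain)
Overall = 0.6 × 280 + 0.4 × 570 = 168 + 228 = 396

396 points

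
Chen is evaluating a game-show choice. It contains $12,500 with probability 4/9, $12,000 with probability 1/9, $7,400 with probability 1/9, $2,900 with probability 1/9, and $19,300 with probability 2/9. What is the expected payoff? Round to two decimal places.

EV = 4/9 × 12500 + 1/9 × 12000 + 1/9 × 7400 + 1/9 × 2900 + 2/9 × 19300 = 5555.5556 + 1333.3333 + 822.2222 + 322.2222 + 4288.8889 = 12322.2222

$12,322.22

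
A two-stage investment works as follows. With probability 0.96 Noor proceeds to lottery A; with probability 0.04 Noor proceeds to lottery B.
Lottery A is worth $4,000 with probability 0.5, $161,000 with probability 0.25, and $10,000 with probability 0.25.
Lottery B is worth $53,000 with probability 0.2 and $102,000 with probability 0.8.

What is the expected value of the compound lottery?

$46,648

EV(A) = 0.5 × 4000 + 0.25 × 161000 + 0.25 × 10000 = 2000 + 40250 + 2500 = 44750
EV(B) = 0.2 × 53000 + 0.8 × 102000 = 10600 + 81600 = 92200
Overall = 0.96 × 44750 + 0.04 × 92200 = 42960 + 3688 = 46648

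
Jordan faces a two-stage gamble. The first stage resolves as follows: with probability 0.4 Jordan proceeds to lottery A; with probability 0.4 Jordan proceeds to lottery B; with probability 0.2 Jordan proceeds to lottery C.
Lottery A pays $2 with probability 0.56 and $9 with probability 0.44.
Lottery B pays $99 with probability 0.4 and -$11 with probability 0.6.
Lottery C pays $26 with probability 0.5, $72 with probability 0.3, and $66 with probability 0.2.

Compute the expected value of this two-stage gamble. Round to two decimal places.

EV(A) = 0.56 × 2 + 0.44 × 9 = 1.12 + 3.96 = 5.08
EV(B) = 0.4 × 99 + 0.6 × (-11) = 39.6 − 6.6 = 33
EV(C) = 0.5 × 26 + 0.3 × 72 + 0.2 × 66 = 13 + 21.6 + 13.2 = 47.8
Overall = 0.4 × 5.08 + 0.4 × 33 + 0.2 × 47.8 = 2.032 + 13.2 + 9.56 = 24.792

$24.79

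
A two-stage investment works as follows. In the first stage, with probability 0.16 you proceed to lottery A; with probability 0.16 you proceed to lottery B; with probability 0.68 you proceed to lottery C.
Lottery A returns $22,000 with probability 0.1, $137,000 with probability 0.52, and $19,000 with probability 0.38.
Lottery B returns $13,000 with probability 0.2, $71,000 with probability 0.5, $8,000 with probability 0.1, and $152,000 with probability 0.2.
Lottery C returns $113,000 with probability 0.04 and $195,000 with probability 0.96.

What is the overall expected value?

EV(A) = 0.1 × 22000 + 0.52 × 137000 + 0.38 × 19000 = 2200 + 71240 + 7220 = 80660
EV(B) = 0.2 × 13000 + 0.5 × 71000 + 0.1 × 8000 + 0.2 × 152000 = 2600 + 35500 + 800 + 30400 = 69300
EV(C) = 0.04 × 113000 + 0.96 × 195000 = 4520 + 187200 = 191720
Overall = 0.16 × 80660 + 0.16 × 69300 + 0.68 × 191720 = 12905.6 + 11088 + 130369.6 = 154363.2

$154,363.20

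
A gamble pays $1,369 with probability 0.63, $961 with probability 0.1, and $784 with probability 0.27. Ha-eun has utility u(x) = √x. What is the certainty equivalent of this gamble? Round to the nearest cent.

$1,153.96

E[u] = 0.63·√1369 + 0.1·√961 + 0.27·√784 = 0.63·37 + 0.1·31 + 0.27·28 = 33.97
CE = (33.97)² = 1153.9609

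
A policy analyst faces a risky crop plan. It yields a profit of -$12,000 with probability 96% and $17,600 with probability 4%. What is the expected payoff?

-$10,816

EV = 0.96 × (-12000) + 0.04 × 17600 = -11520 + 704 = -10816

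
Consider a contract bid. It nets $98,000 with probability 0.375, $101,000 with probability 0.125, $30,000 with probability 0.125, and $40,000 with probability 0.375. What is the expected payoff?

EV = 0.375 × 98000 + 0.125 × 101000 + 0.125 × 30000 + 0.375 × 40000 = 36750 + 12625 + 3750 + 15000 = 68125

$68,125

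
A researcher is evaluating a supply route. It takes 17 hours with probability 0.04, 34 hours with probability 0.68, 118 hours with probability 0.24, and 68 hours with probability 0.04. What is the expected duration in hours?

EV = 0.04 × 17 + 0.68 × 34 + 0.24 × 118 + 0.04 × 68 = 0.68 + 23.12 + 28.32 + 2.72 = 54.84

54.84 hours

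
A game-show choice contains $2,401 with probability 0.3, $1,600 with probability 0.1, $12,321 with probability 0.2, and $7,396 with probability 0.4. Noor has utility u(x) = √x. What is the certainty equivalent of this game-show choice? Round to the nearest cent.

$5,670.09

E[u] = 0.3·√2401 + 0.1·√1600 + 0.2·√12321 + 0.4·√7396 = 0.3·49 + 0.1·40 + 0.2·111 + 0.4·86 = 75.3
CE = (75.3)² = 5670.09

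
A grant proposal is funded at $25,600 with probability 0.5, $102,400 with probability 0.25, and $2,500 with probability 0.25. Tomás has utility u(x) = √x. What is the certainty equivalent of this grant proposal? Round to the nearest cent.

E[u] = 0.5·√25600 + 0.25·√102400 + 0.25·√2500 = 0.5·160 + 0.25·320 + 0.25·50 = 172.5
CE = (172.5)² = 29756.25

$29,756.25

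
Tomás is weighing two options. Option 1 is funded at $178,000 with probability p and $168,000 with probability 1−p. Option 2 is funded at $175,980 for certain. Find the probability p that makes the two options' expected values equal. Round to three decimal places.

p = 0.798

p·178000 + (1−p)·168000 = 175980
10000p + 168000 = 175980
p = (175980 − 168000) / 10000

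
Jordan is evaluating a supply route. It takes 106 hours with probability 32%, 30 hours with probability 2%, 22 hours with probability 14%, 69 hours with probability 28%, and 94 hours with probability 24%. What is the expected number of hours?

EV = 0.32 × 106 + 0.02 × 30 + 0.14 × 22 + 0.28 × 69 + 0.24 × 94 = 33.92 + 0.6 + 3.08 + 19.32 + 22.56 = 79.48

79.48 hours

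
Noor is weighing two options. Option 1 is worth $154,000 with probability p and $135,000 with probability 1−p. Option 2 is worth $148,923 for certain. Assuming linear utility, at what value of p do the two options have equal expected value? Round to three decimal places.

p = 0.733

p·154000 + (1−p)·135000 = 148923
19000p + 135000 = 148923
p = (148923 − 135000) / 19000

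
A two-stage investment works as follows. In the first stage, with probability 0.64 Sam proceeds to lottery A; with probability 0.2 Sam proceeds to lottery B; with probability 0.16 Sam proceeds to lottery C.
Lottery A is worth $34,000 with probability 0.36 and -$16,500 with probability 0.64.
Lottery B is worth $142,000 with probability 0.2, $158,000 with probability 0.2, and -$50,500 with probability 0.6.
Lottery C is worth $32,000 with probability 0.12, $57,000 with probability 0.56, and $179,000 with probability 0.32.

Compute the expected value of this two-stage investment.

EV(A) = 0.36 × 34000 + 0.64 × (-16500) = 12240 − 10560 = 1680
EV(B) = 0.2 × 142000 + 0.2 × 158000 + 0.6 × (-50500) = 28400 + 31600 − 30300 = 29700
EV(C) = 0.12 × 32000 + 0.56 × 57000 + 0.32 × 179000 = 3840 + 31920 + 57280 = 93040
Overall = 0.64 × 1680 + 0.2 × 29700 + 0.16 × 93040 = 1075.2 + 5940 + 14886.4 = 21901.6

$21,901.60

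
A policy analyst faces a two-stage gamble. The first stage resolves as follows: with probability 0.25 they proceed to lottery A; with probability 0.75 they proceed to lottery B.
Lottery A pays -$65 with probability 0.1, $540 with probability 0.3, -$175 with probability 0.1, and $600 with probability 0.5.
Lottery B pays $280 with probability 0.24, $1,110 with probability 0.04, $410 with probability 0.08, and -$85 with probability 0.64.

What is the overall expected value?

$177

EV(A) = 0.1 × (-65) + 0.3 × 540 + 0.1 × (-175) + 0.5 × 600 = -6.5 + 162 − 17.5 + 300 = 438
EV(B) = 0.24 × 280 + 0.04 × 1110 + 0.08 × 410 + 0.64 × (-85) = 67.2 + 44.4 + 32.8 − 54.4 = 90
Overall = 0.25 × 438 + 0.75 × 90 = 109.5 + 67.5 = 177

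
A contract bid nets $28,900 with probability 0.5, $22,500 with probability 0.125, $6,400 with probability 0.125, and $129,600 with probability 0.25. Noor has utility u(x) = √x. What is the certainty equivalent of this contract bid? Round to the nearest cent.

E[u] = 0.5·√28900 + 0.125·√22500 + 0.125·√6400 + 0.25·√129600 = 0.5·170 + 0.125·150 + 0.125·80 + 0.25·360 = 203.75
CE = (203.75)² = 41514.0625

$41,514.06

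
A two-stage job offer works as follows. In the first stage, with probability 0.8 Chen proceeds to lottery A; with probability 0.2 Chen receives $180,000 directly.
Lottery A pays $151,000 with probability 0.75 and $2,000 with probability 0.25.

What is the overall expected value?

$127,000

EV(A) = 0.75 × 151000 + 0.25 × 2000 = 113250 + 500 = 113750
Branch B: 180000 (certain)
Overall = 0.8 × 113750 + 0.2 × 180000 = 91000 + 36000 = 127000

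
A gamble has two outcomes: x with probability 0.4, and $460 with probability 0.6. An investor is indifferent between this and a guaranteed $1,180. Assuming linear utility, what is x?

0.4·x + 0.6·460 = 1180
0.4·x = 1180 − 276 = 904
x = 904 / 0.4 = 2260

x = $2,260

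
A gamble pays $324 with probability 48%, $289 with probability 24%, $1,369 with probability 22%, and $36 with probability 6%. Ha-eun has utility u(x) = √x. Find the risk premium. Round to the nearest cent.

$77.93

E[u] = 0.48·√324 + 0.24·√289 + 0.22·√1369 + 0.06·√36 = 0.48·18 + 0.24·17 + 0.22·37 + 0.06·6 = 21.22
CE = (21.22)² = 450.2884
Risk premium = EV − CE = 528.22 − 450.2884 = 77.9316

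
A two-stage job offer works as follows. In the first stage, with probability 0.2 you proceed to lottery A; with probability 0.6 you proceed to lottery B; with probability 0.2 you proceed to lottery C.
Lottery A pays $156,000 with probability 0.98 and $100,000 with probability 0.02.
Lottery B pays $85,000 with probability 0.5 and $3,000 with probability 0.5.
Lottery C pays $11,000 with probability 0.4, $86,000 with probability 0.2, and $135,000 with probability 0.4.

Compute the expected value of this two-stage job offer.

$72,496

EV(A) = 0.98 × 156000 + 0.02 × 100000 = 152880 + 2000 = 154880
EV(B) = 0.5 × 85000 + 0.5 × 3000 = 42500 + 1500 = 44000
EV(C) = 0.4 × 11000 + 0.2 × 86000 + 0.4 × 135000 = 4400 + 17200 + 54000 = 75600
Overall = 0.2 × 154880 + 0.6 × 44000 + 0.2 × 75600 = 30976 + 26400 + 15120 = 72496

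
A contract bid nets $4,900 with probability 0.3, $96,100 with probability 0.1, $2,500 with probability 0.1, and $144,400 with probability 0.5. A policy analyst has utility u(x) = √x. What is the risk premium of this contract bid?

E[u] = 0.3·√4900 + 0.1·√96100 + 0.1·√2500 + 0.5·√144400 = 0.3·70 + 0.1·310 + 0.1·50 + 0.5·380 = 247
CE = (247)² = 61009
Risk premium = EV − CE = 83530 − 61009 = 22521

$22,521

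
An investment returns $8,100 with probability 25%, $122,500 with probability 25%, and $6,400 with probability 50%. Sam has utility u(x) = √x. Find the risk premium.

E[u] = 0.25·√8100 + 0.25·√122500 + 0.5·√6400 = 0.25·90 + 0.25·350 + 0.5·80 = 150
CE = (150)² = 22500
Risk premium = EV − CE = 35850 − 22500 = 13350

$13,350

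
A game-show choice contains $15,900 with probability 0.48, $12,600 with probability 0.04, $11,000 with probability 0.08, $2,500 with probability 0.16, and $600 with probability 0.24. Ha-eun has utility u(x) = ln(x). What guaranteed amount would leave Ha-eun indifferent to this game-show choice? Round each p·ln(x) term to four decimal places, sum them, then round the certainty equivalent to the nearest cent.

E[u] = 0.48·ln(15900) + 0.04·ln(12600) + 0.08·ln(11000) + 0.16·ln(2500) + 0.24·ln(600) = 4.6436 + 0.3777 + 0.7445 + 1.2518 + 1.5353 = 8.5529
CE = e^8.5529 ≈ 5181.76

$5,181.76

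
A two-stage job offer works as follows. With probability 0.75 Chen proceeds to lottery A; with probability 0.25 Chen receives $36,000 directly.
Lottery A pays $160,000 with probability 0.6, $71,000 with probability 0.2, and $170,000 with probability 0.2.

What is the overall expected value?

EV(A) = 0.6 × 160000 + 0.2 × 71000 + 0.2 × 170000 = 96000 + 14200 + 34000 = 144200
Branch B: 36000 (certain)
Overall = 0.75 × 144200 + 0.25 × 36000 = 108150 + 9000 = 117150

$117,150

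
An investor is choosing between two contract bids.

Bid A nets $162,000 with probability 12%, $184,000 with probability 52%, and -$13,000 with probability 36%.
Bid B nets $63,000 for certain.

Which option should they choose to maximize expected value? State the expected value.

Bid A = 0.12 × 162000 + 0.52 × 184000 + 0.36 × (-13000) = 19440 + 95680 − 4680 = 110440
Bid B: 63000 (certain)

Bid A ($110,440)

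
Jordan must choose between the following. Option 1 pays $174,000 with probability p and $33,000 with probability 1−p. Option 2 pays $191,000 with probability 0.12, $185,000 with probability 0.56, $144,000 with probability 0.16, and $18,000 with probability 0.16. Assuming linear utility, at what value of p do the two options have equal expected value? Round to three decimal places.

p = 0.847

EV(Option 2) = 0.12 × 191000 + 0.56 × 185000 + 0.16 × 144000 + 0.16 × 18000 = 22920 + 103600 + 23040 + 2880 = 152440
p·174000 + (1−p)·33000 = 152440
141000p + 33000 = 152440
p = (152440 − 33000) / 141000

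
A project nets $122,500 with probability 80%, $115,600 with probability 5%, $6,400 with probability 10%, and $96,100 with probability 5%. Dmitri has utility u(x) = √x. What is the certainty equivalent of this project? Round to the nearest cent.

$102,720.25

E[u] = 0.8·√122500 + 0.05·√115600 + 0.1·√6400 + 0.05·√96100 = 0.8·350 + 0.05·340 + 0.1·80 + 0.05·310 = 320.5
CE = (320.5)² = 102720.25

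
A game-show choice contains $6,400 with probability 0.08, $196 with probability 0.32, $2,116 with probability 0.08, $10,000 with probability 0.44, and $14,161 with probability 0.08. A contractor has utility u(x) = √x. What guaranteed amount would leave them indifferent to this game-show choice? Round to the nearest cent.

E[u] = 0.08·√6400 + 0.32·√196 + 0.08·√2116 + 0.44·√10000 + 0.08·√14161 = 0.08·80 + 0.32·14 + 0.08·46 + 0.44·100 + 0.08·119 = 68.08
CE = (68.08)² = 4634.8864

$4,634.89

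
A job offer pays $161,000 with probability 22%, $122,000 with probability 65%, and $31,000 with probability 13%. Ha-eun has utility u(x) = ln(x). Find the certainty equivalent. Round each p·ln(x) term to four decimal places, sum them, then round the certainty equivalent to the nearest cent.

$108,521.11

E[u] = 0.22·ln(161000) + 0.65·ln(122000) + 0.13·ln(31000) = 2.6376 + 7.6127 + 1.3444 = 11.5947
CE = e^11.5947 ≈ 108521.11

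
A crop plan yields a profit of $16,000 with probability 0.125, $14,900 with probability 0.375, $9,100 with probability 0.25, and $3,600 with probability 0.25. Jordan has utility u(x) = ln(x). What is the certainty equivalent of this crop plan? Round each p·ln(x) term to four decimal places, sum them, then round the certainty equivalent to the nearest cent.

$9,317.04

E[u] = 0.125·ln(16000) + 0.375·ln(14900) + 0.25·ln(9100) + 0.25·ln(3600) = 1.2100 + 3.6034 + 2.2790 + 2.0472 = 9.1396
CE = e^9.1396 ≈ 9317.04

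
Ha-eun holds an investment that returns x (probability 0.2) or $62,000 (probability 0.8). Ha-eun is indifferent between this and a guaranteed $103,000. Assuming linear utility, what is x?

x = $267,000

0.2·x + 0.8·62000 = 103000
0.2·x = 103000 − 49600 = 53400
x = 53400 / 0.2 = 267000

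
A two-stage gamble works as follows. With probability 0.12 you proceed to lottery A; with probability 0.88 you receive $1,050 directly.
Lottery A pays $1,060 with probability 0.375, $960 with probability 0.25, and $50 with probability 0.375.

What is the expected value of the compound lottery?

$1,002.75

EV(A) = 0.375 × 1060 + 0.25 × 960 + 0.375 × 50 = 397.5 + 240 + 18.75 = 656.25
Branch B: 1050 (certain)
Overall = 0.12 × 656.25 + 0.88 × 1050 = 78.75 + 924 = 1002.75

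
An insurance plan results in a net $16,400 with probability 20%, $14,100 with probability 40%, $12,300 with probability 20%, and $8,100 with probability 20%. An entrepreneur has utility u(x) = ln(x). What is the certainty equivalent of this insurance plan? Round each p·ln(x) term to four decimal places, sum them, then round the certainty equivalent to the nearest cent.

E[u] = 0.2·ln(16400) + 0.4·ln(14100) + 0.2·ln(12300) + 0.2·ln(8100) = 1.9410 + 3.8216 + 1.8835 + 1.7999 = 9.4460
CE = e^9.4460 ≈ 12657.43

$12,657.43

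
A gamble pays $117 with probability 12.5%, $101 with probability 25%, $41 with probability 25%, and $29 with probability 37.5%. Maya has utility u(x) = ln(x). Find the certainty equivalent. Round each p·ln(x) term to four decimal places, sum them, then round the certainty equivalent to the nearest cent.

$51.43

E[u] = 0.125·ln(117) + 0.25·ln(101) + 0.25·ln(41) + 0.375·ln(29) = 0.5953 + 1.1538 + 0.9284 + 1.2627 = 3.9402
CE = e^3.9402 ≈ 51.43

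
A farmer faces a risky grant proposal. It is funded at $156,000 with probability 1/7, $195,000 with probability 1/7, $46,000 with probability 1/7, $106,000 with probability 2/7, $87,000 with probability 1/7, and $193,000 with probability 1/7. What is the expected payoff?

EV = 1/7 × 156000 + 1/7 × 195000 + 1/7 × 46000 + 2/7 × 106000 + 1/7 × 87000 + 1/7 × 193000 = 22285.7143 + 27857.1429 + 6571.4286 + 30285.7143 + 12428.5714 + 27571.4286 = 127000

$127,000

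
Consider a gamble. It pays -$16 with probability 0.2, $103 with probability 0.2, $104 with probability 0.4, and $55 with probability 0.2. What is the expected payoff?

EV = 0.2 × (-16) + 0.2 × 103 + 0.4 × 104 + 0.2 × 55 = -3.2 + 20.6 + 41.6 + 11 = 70

$70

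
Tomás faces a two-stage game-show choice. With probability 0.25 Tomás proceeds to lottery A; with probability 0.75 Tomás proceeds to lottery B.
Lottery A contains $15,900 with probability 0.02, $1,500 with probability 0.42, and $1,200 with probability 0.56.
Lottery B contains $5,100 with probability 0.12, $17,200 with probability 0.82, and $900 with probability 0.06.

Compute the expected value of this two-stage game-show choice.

EV(A) = 0.02 × 15900 + 0.42 × 1500 + 0.56 × 1200 = 318 + 630 + 672 = 1620
EV(B) = 0.12 × 5100 + 0.82 × 17200 + 0.06 × 900 = 612 + 14104 + 54 = 14770
Overall = 0.25 × 1620 + 0.75 × 14770 = 405 + 11077.5 = 11482.5

$11,482.50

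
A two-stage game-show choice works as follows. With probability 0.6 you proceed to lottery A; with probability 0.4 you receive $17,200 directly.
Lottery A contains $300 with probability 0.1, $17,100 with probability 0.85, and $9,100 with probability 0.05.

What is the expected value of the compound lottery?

$15,892

EV(A) = 0.1 × 300 + 0.85 × 17100 + 0.05 × 9100 = 30 + 14535 + 455 = 15020
Branch B: 17200 (certain)
Overall = 0.6 × 15020 + 0.4 × 17200 = 9012 + 6880 = 15892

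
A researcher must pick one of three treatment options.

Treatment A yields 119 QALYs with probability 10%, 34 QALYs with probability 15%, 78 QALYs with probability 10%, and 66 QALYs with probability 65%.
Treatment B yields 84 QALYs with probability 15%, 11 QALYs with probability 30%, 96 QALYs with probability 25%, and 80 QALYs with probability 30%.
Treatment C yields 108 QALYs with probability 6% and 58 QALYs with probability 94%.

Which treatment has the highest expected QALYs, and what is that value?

Treatment A (67.7 QALYs)

Treatment A = 0.1 × 119 + 0.15 × 34 + 0.1 × 78 + 0.65 × 66 = 11.9 + 5.1 + 7.8 + 42.9 = 67.7
Treatment B = 0.15 × 84 + 0.3 × 11 + 0.25 × 96 + 0.3 × 80 = 12.6 + 3.3 + 24 + 24 = 63.9
Treatment C = 0.06 × 108 + 0.94 × 58 = 6.48 + 54.52 = 61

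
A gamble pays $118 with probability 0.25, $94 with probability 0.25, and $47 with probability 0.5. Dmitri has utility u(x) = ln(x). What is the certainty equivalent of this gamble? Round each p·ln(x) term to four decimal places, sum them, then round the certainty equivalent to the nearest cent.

E[u] = 0.25·ln(118) + 0.25·ln(94) + 0.5·ln(47) = 1.1927 + 1.1358 + 1.9251 = 4.2536
CE = e^4.2536 ≈ 70.36

$70.36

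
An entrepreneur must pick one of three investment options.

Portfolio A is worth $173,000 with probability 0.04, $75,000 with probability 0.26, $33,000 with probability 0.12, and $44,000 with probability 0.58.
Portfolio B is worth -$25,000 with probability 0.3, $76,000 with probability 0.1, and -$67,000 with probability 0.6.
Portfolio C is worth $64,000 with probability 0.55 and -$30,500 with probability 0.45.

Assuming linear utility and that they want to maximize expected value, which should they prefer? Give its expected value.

Portfolio A ($55,900)

Portfolio A = 0.04 × 173000 + 0.26 × 75000 + 0.12 × 33000 + 0.58 × 44000 = 6920 + 19500 + 3960 + 25520 = 55900
Portfolio B = 0.3 × (-25000) + 0.1 × 76000 + 0.6 × (-67000) = -7500 + 7600 − 40200 = -40100
Portfolio C = 0.55 × 64000 + 0.45 × (-30500) = 35200 − 13725 = 21475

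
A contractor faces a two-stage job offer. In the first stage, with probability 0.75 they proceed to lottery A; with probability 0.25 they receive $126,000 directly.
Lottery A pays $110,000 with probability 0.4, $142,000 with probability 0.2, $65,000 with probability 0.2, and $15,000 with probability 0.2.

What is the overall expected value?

EV(A) = 0.4 × 110000 + 0.2 × 142000 + 0.2 × 65000 + 0.2 × 15000 = 44000 + 28400 + 13000 + 3000 = 88400
Branch B: 126000 (certain)
Overall = 0.75 × 88400 + 0.25 × 126000 = 66300 + 31500 = 97800

$97,800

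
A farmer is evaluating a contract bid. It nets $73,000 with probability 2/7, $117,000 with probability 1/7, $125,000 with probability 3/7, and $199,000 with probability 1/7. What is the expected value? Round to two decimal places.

$119,571.43

EV = 2/7 × 73000 + 1/7 × 117000 + 3/7 × 125000 + 1/7 × 199000 = 20857.1429 + 16714.2857 + 53571.4286 + 28428.5714 = 119571.4286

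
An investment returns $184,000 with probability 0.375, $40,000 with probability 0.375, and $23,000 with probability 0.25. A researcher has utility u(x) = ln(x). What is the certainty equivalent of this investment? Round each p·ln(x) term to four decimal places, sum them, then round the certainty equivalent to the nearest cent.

$61,728.44

E[u] = 0.375·ln(184000) + 0.375·ln(40000) + 0.25·ln(23000) = 4.5460 + 3.9737 + 2.5108 = 11.0305
CE = e^11.0305 ≈ 61728.44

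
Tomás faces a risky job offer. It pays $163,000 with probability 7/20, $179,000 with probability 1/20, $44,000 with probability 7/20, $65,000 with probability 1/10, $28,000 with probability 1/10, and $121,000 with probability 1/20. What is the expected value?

$96,750

EV = 7/20 × 163000 + 1/20 × 179000 + 7/20 × 44000 + 1/10 × 65000 + 1/10 × 28000 + 1/20 × 121000 = 57050 + 8950 + 15400 + 6500 + 2800 + 6050 = 96750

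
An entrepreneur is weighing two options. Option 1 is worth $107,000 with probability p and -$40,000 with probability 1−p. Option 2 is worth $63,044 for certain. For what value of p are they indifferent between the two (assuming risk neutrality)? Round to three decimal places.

p·107000 + (1−p)·(-40000) = 63044
147000p − 40000 = 63044
p = (63044 + 40000) / 147000

p = 0.701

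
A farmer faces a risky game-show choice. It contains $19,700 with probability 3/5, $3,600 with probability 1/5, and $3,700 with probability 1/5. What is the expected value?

EV = 3/5 × 19700 + 1/5 × 3600 + 1/5 × 3700 = 11820 + 720 + 740 = 13280

$13,280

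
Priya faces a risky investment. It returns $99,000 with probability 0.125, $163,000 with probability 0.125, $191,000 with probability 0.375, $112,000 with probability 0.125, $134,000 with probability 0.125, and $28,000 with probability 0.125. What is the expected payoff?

EV = 0.125 × 99000 + 0.125 × 163000 + 0.375 × 191000 + 0.125 × 112000 + 0.125 × 134000 + 0.125 × 28000 = 12375 + 20375 + 71625 + 14000 + 16750 + 3500 = 138625

$138,625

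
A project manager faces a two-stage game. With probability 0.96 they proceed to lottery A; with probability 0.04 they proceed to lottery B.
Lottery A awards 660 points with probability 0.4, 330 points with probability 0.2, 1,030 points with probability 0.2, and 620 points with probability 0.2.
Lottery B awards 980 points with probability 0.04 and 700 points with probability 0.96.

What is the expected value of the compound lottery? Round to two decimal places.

662.05 points

EV(A) = 0.4 × 660 + 0.2 × 330 + 0.2 × 1030 + 0.2 × 620 = 264 + 66 + 206 + 124 = 660
EV(B) = 0.04 × 980 + 0.96 × 700 = 39.2 + 672 = 711.2
Overall = 0.96 × 660 + 0.04 × 711.2 = 633.6 + 28.448 = 662.048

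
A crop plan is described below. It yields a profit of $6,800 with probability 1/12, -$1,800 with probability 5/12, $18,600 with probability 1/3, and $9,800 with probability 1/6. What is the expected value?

EV = 1/12 × 6800 + 5/12 × (-1800) + 1/3 × 18600 + 1/6 × 9800 = 566.6667 − 750 + 6200 + 1633.3333 = 7650

$7,650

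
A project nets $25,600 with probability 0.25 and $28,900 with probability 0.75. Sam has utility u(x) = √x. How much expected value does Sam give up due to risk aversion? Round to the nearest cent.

$18.75

E[u] = 0.25·√25600 + 0.75·√28900 = 0.25·160 + 0.75·170 = 167.5
CE = (167.5)² = 28056.25
Risk premium = EV − CE = 28075 − 28056.25 = 18.75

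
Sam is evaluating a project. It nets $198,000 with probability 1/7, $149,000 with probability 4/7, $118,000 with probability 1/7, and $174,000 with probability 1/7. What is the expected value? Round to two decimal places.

EV = 1/7 × 198000 + 4/7 × 149000 + 1/7 × 118000 + 1/7 × 174000 = 28285.7143 + 85142.8571 + 16857.1429 + 24857.1429 = 155142.8571

$155,142.86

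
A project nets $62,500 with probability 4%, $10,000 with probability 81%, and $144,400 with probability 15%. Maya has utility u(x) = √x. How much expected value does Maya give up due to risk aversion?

E[u] = 0.04·√62500 + 0.81·√10000 + 0.15·√144400 = 0.04·250 + 0.81·100 + 0.15·380 = 148
CE = (148)² = 21904
Risk premium = EV − CE = 32260 − 21904 = 10356

$10,356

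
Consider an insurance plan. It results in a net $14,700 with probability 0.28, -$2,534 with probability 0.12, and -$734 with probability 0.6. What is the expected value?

EV = 0.28 × 14700 + 0.12 × (-2534) + 0.6 × (-734) = 4116 − 304.08 − 440.4 = 3371.52

$3,371.52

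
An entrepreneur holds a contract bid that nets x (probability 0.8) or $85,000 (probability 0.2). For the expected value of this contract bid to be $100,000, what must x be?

0.8·x + 0.2·85000 = 100000
0.8·x = 100000 − 17000 = 83000
x = 83000 / 0.8 = 103750

x = $103,750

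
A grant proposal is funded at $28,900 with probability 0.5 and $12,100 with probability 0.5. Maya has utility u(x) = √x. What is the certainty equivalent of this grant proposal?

$19,600

E[u] = 0.5·√28900 + 0.5·√12100 = 0.5·170 + 0.5·110 = 140
CE = (140)² = 19600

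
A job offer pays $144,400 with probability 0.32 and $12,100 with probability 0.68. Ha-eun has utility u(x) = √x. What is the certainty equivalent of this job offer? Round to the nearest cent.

E[u] = 0.32·√144400 + 0.68·√12100 = 0.32·380 + 0.68·110 = 196.4
CE = (196.4)² = 38572.96

$38,572.96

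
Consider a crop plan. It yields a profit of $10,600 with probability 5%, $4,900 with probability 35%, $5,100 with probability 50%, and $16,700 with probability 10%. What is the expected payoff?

$6,465

EV = 0.05 × 10600 + 0.35 × 4900 + 0.5 × 5100 + 0.1 × 16700 = 530 + 1715 + 2550 + 1670 = 6465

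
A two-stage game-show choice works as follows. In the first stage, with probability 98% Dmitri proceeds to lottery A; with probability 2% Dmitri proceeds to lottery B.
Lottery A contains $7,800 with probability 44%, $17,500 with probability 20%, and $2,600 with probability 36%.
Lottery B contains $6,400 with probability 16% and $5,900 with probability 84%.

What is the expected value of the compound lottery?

EV(A) = 0.44 × 7800 + 0.2 × 17500 + 0.36 × 2600 = 3432 + 3500 + 936 = 7868
EV(B) = 0.16 × 6400 + 0.84 × 5900 = 1024 + 4956 = 5980
Overall = 0.98 × 7868 + 0.02 × 5980 = 7710.64 + 119.6 = 7830.24

$7,830.24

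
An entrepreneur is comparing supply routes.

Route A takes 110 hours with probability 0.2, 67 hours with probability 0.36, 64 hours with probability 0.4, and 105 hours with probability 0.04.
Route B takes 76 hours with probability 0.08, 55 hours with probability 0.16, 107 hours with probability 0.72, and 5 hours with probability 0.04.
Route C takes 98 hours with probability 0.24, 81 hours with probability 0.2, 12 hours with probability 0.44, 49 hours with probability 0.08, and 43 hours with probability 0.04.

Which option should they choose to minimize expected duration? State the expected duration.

Route C (50.64 hours)

Route A = 0.2 × 110 + 0.36 × 67 + 0.4 × 64 + 0.04 × 105 = 22 + 24.12 + 25.6 + 4.2 = 75.92
Route B = 0.08 × 76 + 0.16 × 55 + 0.72 × 107 + 0.04 × 5 = 6.08 + 8.8 + 77.04 + 0.2 = 92.12
Route C = 0.24 × 98 + 0.2 × 81 + 0.44 × 12 + 0.08 × 49 + 0.04 × 43 = 23.52 + 16.2 + 5.28 + 3.92 + 1.72 = 50.64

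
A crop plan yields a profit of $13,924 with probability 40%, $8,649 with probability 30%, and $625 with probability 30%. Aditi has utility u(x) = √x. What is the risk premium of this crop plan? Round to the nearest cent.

E[u] = 0.4·√13924 + 0.3·√8649 + 0.3·√625 = 0.4·118 + 0.3·93 + 0.3·25 = 82.6
CE = (82.6)² = 6822.76
Risk premium = EV − CE = 8351.8 − 6822.76 = 1529.04

$1,529.04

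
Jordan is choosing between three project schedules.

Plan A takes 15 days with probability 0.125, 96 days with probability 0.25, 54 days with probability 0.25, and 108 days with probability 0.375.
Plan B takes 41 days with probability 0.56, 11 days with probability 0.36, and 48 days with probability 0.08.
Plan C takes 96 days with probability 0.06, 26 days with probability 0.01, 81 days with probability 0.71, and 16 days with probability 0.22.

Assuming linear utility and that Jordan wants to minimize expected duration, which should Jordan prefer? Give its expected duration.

Plan A = 0.125 × 15 + 0.25 × 96 + 0.25 × 54 + 0.375 × 108 = 1.875 + 24 + 13.5 + 40.5 = 79.875
Plan B = 0.56 × 41 + 0.36 × 11 + 0.08 × 48 = 22.96 + 3.96 + 3.84 = 30.76
Plan C = 0.06 × 96 + 0.01 × 26 + 0.71 × 81 + 0.22 × 16 = 5.76 + 0.26 + 57.51 + 3.52 = 67.05

Plan B (30.76 days)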